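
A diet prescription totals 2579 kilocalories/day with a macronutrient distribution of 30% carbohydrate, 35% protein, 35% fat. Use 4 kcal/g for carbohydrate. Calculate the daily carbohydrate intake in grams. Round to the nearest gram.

Carbohydrate energy = 30% × 2579 = 773.7 kcal.
At 4 kcal/g: 773.7 ÷ 4 = 193.425 g.

193 g/day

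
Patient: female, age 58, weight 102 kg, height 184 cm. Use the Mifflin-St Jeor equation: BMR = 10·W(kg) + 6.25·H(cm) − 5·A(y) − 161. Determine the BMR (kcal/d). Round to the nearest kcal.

1719 kcal/d

Mifflin-St Jeor (female): BMR = 10(102) + 6.25(184) − 5(58) − 161 = 1020 + 1150 − 290 − 161 = 1719 kcal/day.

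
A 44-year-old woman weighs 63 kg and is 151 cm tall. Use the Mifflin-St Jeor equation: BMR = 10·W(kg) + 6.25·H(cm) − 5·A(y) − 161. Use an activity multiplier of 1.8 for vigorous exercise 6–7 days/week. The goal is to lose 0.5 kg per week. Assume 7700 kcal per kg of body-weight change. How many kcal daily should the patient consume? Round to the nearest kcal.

1597 kcal daily

Mifflin-St Jeor (female): BMR = 10(63) + 6.25(151) − 5(44) − 161 = 630 + 943.75 − 220 − 161 = 1192.75 kcal/day.
TEE = 1192.75 × 1.8 = 2146.95 kcal/day.
Required daily deficit = 0.5 × 7700 ÷ 7 = 550 kcal/day.
Target intake = 2146.95 − 550 = 1596.95 kcal/day.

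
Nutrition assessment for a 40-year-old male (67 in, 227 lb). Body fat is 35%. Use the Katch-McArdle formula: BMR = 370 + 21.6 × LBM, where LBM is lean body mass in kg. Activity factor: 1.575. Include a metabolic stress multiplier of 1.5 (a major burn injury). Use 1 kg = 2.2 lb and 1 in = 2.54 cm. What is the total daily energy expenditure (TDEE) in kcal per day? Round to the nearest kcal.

4297 kcal per day

Convert to metric: weight = 227 ÷ 2.2 = 103.1818 kg; height = 67 × 2.54 = 170.18 cm.
LBM = 103.1818 × (1 − 0.35) = 67.0682 kg. Katch-McArdle: BMR = 370 + 21.6 × 67.0682 = 1818.6727 kcal/day.
TEE = BMR × activity factor = 1818.6727 × 1.575 = 2864.4095 kcal/day.
Apply stress factor: 2864.4095 × 1.5 = 4296.6143 kcal/day.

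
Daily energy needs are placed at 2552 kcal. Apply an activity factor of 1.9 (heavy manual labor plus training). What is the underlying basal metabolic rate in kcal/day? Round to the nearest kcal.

1343 kcal/day

BMR = TEE ÷ activity factor = 2552 ÷ 1.9 = 1343.1579 kcal/day.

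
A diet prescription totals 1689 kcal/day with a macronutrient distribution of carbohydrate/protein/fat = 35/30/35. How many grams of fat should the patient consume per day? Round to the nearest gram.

66 g/day

Fat energy = 35% × 1689 = 591.15 kcal.
At 9 kcal/g: 591.15 ÷ 9 = 65.6833 g.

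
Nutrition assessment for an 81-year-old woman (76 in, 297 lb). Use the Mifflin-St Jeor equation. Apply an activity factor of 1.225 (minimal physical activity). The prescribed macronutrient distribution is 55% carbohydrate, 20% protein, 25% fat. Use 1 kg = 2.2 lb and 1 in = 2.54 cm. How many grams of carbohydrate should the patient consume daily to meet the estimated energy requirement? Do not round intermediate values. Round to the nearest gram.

335 g/day

Convert to metric: weight = 297 ÷ 2.2 = 135 kg; height = 76 × 2.54 = 193.04 cm.
Mifflin-St Jeor (female): BMR = 10(135) + 6.25(193.04) − 5(81) − 161 = 1350 + 1206.5 − 405 − 161 = 1990.5 kcal/day.
TEE = 1990.5 × 1.225 = 2438.3625 kcal/day.
Carbohydrate energy = 55% × 2438.3625 = 1341.0994 kcal.
Carbohydrate = 1341.0994 ÷ 4 kcal/g = 335.2748 g.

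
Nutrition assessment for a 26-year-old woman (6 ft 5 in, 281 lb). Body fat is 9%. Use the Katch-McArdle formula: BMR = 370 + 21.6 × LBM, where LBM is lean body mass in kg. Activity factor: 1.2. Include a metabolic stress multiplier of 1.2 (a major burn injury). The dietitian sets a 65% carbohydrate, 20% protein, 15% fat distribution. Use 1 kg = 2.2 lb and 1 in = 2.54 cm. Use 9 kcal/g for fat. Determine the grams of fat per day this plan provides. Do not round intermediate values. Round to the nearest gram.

Convert to metric: weight = 281 ÷ 2.2 = 127.7273 kg; height = (6×12 + 5) × 2.54 = 77 × 2.54 = 195.58 cm.
LBM = 127.7273 × (1 − 0.09) = 116.2318 kg. Katch-McArdle: BMR = 370 + 21.6 × 116.2318 = 2880.6073 kcal/day.
TEE = 2880.6073 × 1.2 = 3456.7287 kcal/day.
With stress factor 1.2: 3456.7287 × 1.2 = 4148.0745 kcal/day.
Fat energy = 15% × 4148.0745 = 622.2112 kcal.
Fat = 622.2112 ÷ 9 kcal/g = 69.1346 g.

69 g/day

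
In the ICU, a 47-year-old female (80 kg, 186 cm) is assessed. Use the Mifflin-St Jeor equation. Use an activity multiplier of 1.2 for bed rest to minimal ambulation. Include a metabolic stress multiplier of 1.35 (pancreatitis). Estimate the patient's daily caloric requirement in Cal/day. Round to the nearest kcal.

Mifflin-St Jeor (female): BMR = 10(80) + 6.25(186) − 5(47) − 161 = 800 + 1162.5 − 235 − 161 = 1566.5 kcal/day.
TEE = BMR × activity factor = 1566.5 × 1.2 = 1879.8 kcal/day.
Apply stress factor: 1879.8 × 1.35 = 2537.73 kcal/day.

2538 Cal/day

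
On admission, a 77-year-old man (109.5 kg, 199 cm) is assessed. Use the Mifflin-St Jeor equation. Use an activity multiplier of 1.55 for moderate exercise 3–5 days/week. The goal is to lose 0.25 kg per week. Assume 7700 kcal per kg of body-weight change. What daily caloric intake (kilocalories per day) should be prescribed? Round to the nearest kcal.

2761 kilocalories per day

Mifflin-St Jeor (male): BMR = 10(109.5) + 6.25(199) − 5(77) + 5 = 1095 + 1243.75 − 385 + 5 = 1958.75 kcal/day.
TEE = 1958.75 × 1.55 = 3036.0625 kcal/day.
Required daily deficit = 0.25 × 7700 ÷ 7 = 275 kcal/day.
Target intake = 3036.0625 − 275 = 2761.0625 kcal/day.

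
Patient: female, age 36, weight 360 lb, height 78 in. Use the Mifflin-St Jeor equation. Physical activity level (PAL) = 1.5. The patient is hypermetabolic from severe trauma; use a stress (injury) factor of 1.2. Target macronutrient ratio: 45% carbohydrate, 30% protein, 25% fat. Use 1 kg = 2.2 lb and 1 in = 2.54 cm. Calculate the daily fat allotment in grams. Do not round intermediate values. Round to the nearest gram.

Convert to metric: weight = 360 ÷ 2.2 = 163.6364 kg; height = 78 × 2.54 = 198.12 cm.
Mifflin-St Jeor (female): BMR = 10(163.6364) + 6.25(198.12) − 5(36) − 161 = 1636.3636 + 1238.25 − 180 − 161 = 2533.6136 kcal/day.
TEE = 2533.6136 × 1.5 = 3800.4205 kcal/day.
With stress factor 1.2: 3800.4205 × 1.2 = 4560.5045 kcal/day.
Fat energy = 25% × 4560.5045 = 1140.1261 kcal.
Fat = 1140.1261 ÷ 9 kcal/g = 126.6807 g.

127 g/day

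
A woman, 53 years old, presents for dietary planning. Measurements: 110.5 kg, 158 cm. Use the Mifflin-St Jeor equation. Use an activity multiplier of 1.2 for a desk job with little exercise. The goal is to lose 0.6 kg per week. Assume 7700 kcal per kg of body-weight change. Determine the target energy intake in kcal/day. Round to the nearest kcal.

Mifflin-St Jeor (female): BMR = 10(110.5) + 6.25(158) − 5(53) − 161 = 1105 + 987.5 − 265 − 161 = 1666.5 kcal/day.
TEE = 1666.5 × 1.2 = 1999.8 kcal/day.
Required daily deficit = 0.6 × 7700 ÷ 7 = 660 kcal/day.
Target intake = 1999.8 − 660 = 1339.8 kcal/day.

1340 kcal/day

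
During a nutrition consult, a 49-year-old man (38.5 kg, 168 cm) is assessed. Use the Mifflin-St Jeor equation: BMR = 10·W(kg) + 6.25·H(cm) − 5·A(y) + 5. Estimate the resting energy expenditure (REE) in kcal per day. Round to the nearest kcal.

Mifflin-St Jeor (male): BMR = 10(38.5) + 6.25(168) − 5(49) + 5 = 385 + 1050 − 245 + 5 = 1195 kcal/day.

1195 kcal per day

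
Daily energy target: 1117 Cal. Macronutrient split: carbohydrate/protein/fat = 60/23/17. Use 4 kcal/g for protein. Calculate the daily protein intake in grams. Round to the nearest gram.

Protein energy = 23% × 1117 = 256.91 kcal.
At 4 kcal/g: 256.91 ÷ 4 = 64.2275 g.

64 g/day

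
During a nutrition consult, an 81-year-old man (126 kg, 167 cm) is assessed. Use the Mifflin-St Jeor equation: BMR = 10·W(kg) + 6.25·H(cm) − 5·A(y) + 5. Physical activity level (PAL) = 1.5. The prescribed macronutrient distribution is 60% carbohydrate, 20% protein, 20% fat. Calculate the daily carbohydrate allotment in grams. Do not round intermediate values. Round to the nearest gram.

Mifflin-St Jeor (male): BMR = 10(126) + 6.25(167) − 5(81) + 5 = 1260 + 1043.75 − 405 + 5 = 1903.75 kcal/day.
TEE = 1903.75 × 1.5 = 2855.625 kcal/day.
Carbohydrate energy = 60% × 2855.625 = 1713.375 kcal.
Carbohydrate = 1713.375 ÷ 4 kcal/g = 428.3438 g.

428 g/day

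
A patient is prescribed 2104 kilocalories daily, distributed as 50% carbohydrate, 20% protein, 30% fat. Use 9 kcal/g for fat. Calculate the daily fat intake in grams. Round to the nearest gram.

70 g/day

Fat energy = 30% × 2104 = 631.2 kcal.
At 9 kcal/g: 631.2 ÷ 9 = 70.1333 g.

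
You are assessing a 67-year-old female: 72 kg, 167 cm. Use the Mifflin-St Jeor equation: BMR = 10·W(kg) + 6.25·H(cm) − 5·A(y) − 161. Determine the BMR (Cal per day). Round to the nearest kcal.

1268 Cal per day

Mifflin-St Jeor (female): BMR = 10(72) + 6.25(167) − 5(67) − 161 = 720 + 1043.75 − 335 − 161 = 1267.75 kcal/day.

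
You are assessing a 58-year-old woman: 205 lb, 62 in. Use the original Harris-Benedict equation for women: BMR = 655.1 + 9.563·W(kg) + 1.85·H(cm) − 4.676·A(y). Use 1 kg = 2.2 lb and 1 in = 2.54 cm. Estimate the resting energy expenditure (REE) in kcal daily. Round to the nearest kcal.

1566 kcal daily

Convert to metric: weight = 205 ÷ 2.2 = 93.1818 kg; height = 62 × 2.54 = 157.48 cm.
Harris-Benedict: BMR = 655.1 + 9.563(93.1818) + 1.85(157.48) − 4.676(58) = 1566.3277 kcal/day.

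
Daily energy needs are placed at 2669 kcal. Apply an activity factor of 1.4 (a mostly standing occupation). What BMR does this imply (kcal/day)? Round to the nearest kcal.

1906 kcal/day

BMR = TEE ÷ activity factor = 2669 ÷ 1.4 = 1906.4286 kcal/day.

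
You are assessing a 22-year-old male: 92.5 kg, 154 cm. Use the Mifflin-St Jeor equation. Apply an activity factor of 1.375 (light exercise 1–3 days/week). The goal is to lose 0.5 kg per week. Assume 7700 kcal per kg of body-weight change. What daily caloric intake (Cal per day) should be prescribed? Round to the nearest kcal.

1901 Cal per day

Mifflin-St Jeor (male): BMR = 10(92.5) + 6.25(154) − 5(22) + 5 = 925 + 962.5 − 110 + 5 = 1782.5 kcal/day.
TEE = 1782.5 × 1.375 = 2450.9375 kcal/day.
Required daily deficit = 0.5 × 7700 ÷ 7 = 550 kcal/day.
Target intake = 2450.9375 − 550 = 1900.9375 kcal/day.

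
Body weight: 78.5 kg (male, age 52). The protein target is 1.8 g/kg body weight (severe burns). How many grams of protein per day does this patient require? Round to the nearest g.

141 g/day

Protein = 1.8 g/kg × 78.5 kg = 141.3 g/day.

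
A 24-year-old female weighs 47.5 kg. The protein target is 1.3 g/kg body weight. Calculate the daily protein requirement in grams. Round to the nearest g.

Protein = 1.3 g/kg × 47.5 kg = 61.75 g/day.

62 g/day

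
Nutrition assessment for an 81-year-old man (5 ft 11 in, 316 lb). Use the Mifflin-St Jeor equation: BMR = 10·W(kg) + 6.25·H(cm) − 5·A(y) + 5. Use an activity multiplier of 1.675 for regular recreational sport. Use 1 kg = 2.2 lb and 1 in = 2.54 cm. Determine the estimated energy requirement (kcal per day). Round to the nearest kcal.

Convert to metric: weight = 316 ÷ 2.2 = 143.6364 kg; height = (5×12 + 11) × 2.54 = 71 × 2.54 = 180.34 cm.
Mifflin-St Jeor (male): BMR = 10(143.6364) + 6.25(180.34) − 5(81) + 5 = 1436.3636 + 1127.125 − 405 + 5 = 2163.4886 kcal/day.
TEE = BMR × activity factor = 2163.4886 × 1.675 = 3623.8435 kcal/day.

3624 kcal per day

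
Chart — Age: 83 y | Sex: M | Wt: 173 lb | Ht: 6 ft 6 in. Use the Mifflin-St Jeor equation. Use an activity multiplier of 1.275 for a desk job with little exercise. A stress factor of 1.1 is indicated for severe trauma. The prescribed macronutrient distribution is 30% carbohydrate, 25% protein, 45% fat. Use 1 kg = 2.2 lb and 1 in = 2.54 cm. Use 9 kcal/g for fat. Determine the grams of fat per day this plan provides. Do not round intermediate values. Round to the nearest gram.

Convert to metric: weight = 173 ÷ 2.2 = 78.6364 kg; height = (6×12 + 6) × 2.54 = 78 × 2.54 = 198.12 cm.
Mifflin-St Jeor (male): BMR = 10(78.6364) + 6.25(198.12) − 5(83) + 5 = 786.3636 + 1238.25 − 415 + 5 = 1614.6136 kcal/day.
TEE = 1614.6136 × 1.275 = 2058.6324 kcal/day.
With stress factor 1.1: 2058.6324 × 1.1 = 2264.4956 kcal/day.
Fat energy = 45% × 2264.4956 = 1019.023 kcal.
Fat = 1019.023 ÷ 9 kcal/g = 113.2248 g.

113 g/day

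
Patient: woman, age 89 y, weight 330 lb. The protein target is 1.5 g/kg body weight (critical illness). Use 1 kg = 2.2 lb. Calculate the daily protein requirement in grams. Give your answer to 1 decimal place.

225.0 g/day

Weight in kg = 330 ÷ 2.2 = 150 kg.
Protein = 1.5 g/kg × 150 kg = 225 g/day.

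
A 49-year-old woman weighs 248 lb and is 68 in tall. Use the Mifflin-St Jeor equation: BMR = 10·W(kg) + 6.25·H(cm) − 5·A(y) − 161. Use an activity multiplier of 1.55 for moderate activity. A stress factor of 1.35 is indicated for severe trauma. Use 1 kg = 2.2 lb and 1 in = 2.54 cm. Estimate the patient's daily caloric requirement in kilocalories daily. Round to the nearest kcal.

Convert to metric: weight = 248 ÷ 2.2 = 112.7273 kg; height = 68 × 2.54 = 172.72 cm.
Mifflin-St Jeor (female): BMR = 10(112.7273) + 6.25(172.72) − 5(49) − 161 = 1127.2727 + 1079.5 − 245 − 161 = 1800.7727 kcal/day.
TEE = BMR × activity factor = 1800.7727 × 1.55 = 2791.1977 kcal/day.
Apply stress factor: 2791.1977 × 1.35 = 3768.1169 kcal/day.

3768 kilocalories daily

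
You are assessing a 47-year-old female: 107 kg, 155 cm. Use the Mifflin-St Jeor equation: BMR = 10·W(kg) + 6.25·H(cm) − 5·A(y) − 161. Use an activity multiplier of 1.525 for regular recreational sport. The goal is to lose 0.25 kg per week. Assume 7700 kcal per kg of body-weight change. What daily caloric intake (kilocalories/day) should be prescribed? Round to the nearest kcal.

Mifflin-St Jeor (female): BMR = 10(107) + 6.25(155) − 5(47) − 161 = 1070 + 968.75 − 235 − 161 = 1642.75 kcal/day.
TEE = 1642.75 × 1.525 = 2505.1938 kcal/day.
Required daily deficit = 0.25 × 7700 ÷ 7 = 275 kcal/day.
Target intake = 2505.1938 − 275 = 2230.1938 kcal/day.

2230 kilocalories/day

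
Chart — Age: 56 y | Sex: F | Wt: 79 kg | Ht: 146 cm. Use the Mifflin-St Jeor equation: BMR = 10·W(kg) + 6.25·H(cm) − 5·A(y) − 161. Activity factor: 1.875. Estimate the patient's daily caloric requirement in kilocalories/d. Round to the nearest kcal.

Mifflin-St Jeor (female): BMR = 10(79) + 6.25(146) − 5(56) − 161 = 790 + 912.5 − 280 − 161 = 1261.5 kcal/day.
TEE = BMR × activity factor = 1261.5 × 1.875 = 2365.3125 kcal/day.

2365 kilocalories/d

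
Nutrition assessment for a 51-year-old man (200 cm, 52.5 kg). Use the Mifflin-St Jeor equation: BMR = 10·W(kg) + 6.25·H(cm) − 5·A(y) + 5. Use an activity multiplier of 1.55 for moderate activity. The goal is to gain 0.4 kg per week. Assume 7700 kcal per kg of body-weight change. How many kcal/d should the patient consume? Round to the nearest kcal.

Mifflin-St Jeor (male): BMR = 10(52.5) + 6.25(200) − 5(51) + 5 = 525 + 1250 − 255 + 5 = 1525 kcal/day.
TEE = 1525 × 1.55 = 2363.75 kcal/day.
Required daily surplus = 0.4 × 7700 ÷ 7 = 440 kcal/day.
Target intake = 2363.75 + 440 = 2803.75 kcal/day.

2804 kcal/d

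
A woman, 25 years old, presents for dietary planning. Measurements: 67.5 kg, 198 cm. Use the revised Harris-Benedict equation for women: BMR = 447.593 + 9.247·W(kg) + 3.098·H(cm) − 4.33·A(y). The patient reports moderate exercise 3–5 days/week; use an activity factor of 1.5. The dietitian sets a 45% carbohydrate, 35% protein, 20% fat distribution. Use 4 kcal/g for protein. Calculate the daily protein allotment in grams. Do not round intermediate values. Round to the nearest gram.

Harris-Benedict: BMR = 447.593 + 9.247(67.5) + 3.098(198) − 4.33(25) = 1576.9195 kcal/day.
TEE = 1576.9195 × 1.5 = 2365.3793 kcal/day.
Protein energy = 35% × 2365.3793 = 827.8827 kcal.
Protein = 827.8827 ÷ 4 kcal/g = 206.9707 g.

207 g/day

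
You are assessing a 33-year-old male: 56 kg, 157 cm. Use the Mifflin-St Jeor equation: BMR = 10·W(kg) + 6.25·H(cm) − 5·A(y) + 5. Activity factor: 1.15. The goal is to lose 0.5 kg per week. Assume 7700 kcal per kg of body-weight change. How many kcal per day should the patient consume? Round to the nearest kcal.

Mifflin-St Jeor (male): BMR = 10(56) + 6.25(157) − 5(33) + 5 = 560 + 981.25 − 165 + 5 = 1381.25 kcal/day.
TEE = 1381.25 × 1.15 = 1588.4375 kcal/day.
Required daily deficit = 0.5 × 7700 ÷ 7 = 550 kcal/day.
Target intake = 1588.4375 − 550 = 1038.4375 kcal/day.

1038 kcal per day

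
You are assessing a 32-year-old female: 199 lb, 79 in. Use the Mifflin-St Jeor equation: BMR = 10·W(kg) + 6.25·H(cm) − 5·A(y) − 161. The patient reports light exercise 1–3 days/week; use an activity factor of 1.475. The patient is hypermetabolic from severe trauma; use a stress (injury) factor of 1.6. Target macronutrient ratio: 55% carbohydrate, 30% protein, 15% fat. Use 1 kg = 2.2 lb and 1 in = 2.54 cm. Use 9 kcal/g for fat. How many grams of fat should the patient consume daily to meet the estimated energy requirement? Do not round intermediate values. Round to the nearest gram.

Convert to metric: weight = 199 ÷ 2.2 = 90.4545 kg; height = 79 × 2.54 = 200.66 cm.
Mifflin-St Jeor (female): BMR = 10(90.4545) + 6.25(200.66) − 5(32) − 161 = 904.5455 + 1254.125 − 160 − 161 = 1837.6705 kcal/day.
TEE = 1837.6705 × 1.475 = 2710.5639 kcal/day.
With stress factor 1.6: 2710.5639 × 1.6 = 4336.9023 kcal/day.
Fat energy = 15% × 4336.9023 = 650.5353 kcal.
Fat = 650.5353 ÷ 9 kcal/g = 72.2817 g.

72 g/day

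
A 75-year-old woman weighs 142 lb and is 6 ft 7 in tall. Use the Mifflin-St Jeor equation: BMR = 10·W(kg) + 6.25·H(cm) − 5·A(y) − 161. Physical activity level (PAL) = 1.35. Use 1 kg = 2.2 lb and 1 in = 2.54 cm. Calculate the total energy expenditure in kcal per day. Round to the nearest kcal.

Convert to metric: weight = 142 ÷ 2.2 = 64.5455 kg; height = (6×12 + 7) × 2.54 = 79 × 2.54 = 200.66 cm.
Mifflin-St Jeor (female): BMR = 10(64.5455) + 6.25(200.66) − 5(75) − 161 = 645.4545 + 1254.125 − 375 − 161 = 1363.5795 kcal/day.
TEE = BMR × activity factor = 1363.5795 × 1.35 = 1840.8324 kcal/day.

1841 kcal per day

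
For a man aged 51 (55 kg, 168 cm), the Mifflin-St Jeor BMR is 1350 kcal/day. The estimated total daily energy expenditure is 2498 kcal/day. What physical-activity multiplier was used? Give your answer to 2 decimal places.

1.85

Activity factor = TEE ÷ BMR = 2498 ÷ 1350 = 1.85.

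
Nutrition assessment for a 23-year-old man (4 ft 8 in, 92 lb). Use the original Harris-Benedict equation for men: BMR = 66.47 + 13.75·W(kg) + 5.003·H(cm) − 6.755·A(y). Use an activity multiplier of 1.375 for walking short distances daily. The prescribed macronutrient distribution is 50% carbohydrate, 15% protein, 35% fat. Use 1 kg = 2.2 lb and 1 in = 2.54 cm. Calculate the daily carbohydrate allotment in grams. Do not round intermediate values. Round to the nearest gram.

Convert to metric: weight = 92 ÷ 2.2 = 41.8182 kg; height = (4×12 + 8) × 2.54 = 56 × 2.54 = 142.24 cm.
Harris-Benedict: BMR = 66.47 + 13.75(41.8182) + 5.003(142.24) − 6.755(23) = 1197.7317 kcal/day.
TEE = 1197.7317 × 1.375 = 1646.8811 kcal/day.
Carbohydrate energy = 50% × 1646.8811 = 823.4406 kcal.
Carbohydrate = 823.4406 ÷ 4 kcal/g = 205.8601 g.

206 g/day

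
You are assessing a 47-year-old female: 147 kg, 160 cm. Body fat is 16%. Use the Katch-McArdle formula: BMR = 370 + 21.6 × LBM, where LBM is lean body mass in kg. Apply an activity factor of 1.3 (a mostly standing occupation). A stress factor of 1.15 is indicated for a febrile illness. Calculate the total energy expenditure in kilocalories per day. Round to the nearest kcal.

LBM = 147 × (1 − 0.16) = 123.48 kg. Katch-McArdle: BMR = 370 + 21.6 × 123.48 = 3037.168 kcal/day.
TEE = BMR × activity factor = 3037.168 × 1.3 = 3948.3184 kcal/day.
Apply stress factor: 3948.3184 × 1.15 = 4540.5662 kcal/day.

4541 kilocalories per day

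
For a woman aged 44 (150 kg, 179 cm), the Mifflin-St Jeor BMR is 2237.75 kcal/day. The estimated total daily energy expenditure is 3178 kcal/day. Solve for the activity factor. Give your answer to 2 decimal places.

1.42

Activity factor = TEE ÷ BMR = 3178 ÷ 2237.75 = 1.42.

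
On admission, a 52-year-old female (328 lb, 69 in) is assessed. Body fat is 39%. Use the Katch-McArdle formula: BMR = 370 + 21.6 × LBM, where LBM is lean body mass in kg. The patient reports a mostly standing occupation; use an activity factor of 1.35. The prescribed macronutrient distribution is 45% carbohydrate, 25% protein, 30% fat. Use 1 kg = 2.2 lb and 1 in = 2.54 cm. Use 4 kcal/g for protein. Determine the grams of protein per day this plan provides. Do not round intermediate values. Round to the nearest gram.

Convert to metric: weight = 328 ÷ 2.2 = 149.0909 kg; height = 69 × 2.54 = 175.26 cm.
LBM = 149.0909 × (1 − 0.39) = 90.9455 kg. Katch-McArdle: BMR = 370 + 21.6 × 90.9455 = 2334.4218 kcal/day.
TEE = 2334.4218 × 1.35 = 3151.4695 kcal/day.
Protein energy = 25% × 3151.4695 = 787.8674 kcal.
Protein = 787.8674 ÷ 4 kcal/g = 196.9668 g.

197 g/day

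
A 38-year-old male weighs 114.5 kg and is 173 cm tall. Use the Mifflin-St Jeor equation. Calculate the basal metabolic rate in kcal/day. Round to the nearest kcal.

Mifflin-St Jeor (male): BMR = 10(114.5) + 6.25(173) − 5(38) + 5 = 1145 + 1081.25 − 190 + 5 = 2041.25 kcal/day.

2041 kcal/day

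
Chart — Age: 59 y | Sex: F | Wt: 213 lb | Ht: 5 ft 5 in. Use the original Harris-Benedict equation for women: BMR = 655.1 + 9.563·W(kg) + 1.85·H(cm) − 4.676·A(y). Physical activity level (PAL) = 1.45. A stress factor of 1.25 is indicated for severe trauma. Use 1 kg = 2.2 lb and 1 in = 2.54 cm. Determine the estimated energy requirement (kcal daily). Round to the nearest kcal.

2919 kcal daily

Convert to metric: weight = 213 ÷ 2.2 = 96.8182 kg; height = (5×12 + 5) × 2.54 = 65 × 2.54 = 165.1 cm.
Harris-Benedict: BMR = 655.1 + 9.563(96.8182) + 1.85(165.1) − 4.676(59) = 1610.5233 kcal/day.
TEE = BMR × activity factor = 1610.5233 × 1.45 = 2335.2587 kcal/day.
Apply stress factor: 2335.2587 × 1.25 = 2919.0734 kcal/day.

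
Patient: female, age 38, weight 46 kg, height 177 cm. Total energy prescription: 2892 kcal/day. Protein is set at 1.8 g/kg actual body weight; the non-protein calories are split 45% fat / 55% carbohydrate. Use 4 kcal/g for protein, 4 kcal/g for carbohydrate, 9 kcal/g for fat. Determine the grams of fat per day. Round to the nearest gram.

Protein = 1.8 × 46 = 82.8 g → 82.8 × 4 = 331.2 kcal.
Non-protein calories = 2892 − 331.2 = 2560.8 kcal.
Fat: 45% × 2560.8 = 1152.36 kcal; carbohydrate: 1408.44 kcal.
Fat: 1152.36 kcal ÷ 9 kcal/g = 128.04 g.

128 g/day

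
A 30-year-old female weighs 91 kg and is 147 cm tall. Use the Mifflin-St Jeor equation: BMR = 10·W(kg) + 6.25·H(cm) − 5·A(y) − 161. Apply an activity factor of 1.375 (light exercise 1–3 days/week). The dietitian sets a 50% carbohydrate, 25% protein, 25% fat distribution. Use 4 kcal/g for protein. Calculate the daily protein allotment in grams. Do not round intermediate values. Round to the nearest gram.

130 g/day

Mifflin-St Jeor (female): BMR = 10(91) + 6.25(147) − 5(30) − 161 = 910 + 918.75 − 150 − 161 = 1517.75 kcal/day.
TEE = 1517.75 × 1.375 = 2086.9063 kcal/day.
Protein energy = 25% × 2086.9063 = 521.7266 kcal.
Protein = 521.7266 ÷ 4 kcal/g = 130.4316 g.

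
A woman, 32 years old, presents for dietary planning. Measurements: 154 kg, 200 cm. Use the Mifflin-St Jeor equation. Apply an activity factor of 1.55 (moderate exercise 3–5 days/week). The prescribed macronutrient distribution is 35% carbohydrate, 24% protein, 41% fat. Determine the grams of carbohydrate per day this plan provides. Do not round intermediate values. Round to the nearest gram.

Mifflin-St Jeor (female): BMR = 10(154) + 6.25(200) − 5(32) − 161 = 1540 + 1250 − 160 − 161 = 2469 kcal/day.
TEE = 2469 × 1.55 = 3826.95 kcal/day.
Carbohydrate energy = 35% × 3826.95 = 1339.4325 kcal.
Carbohydrate = 1339.4325 ÷ 4 kcal/g = 334.8581 g.

335 g/day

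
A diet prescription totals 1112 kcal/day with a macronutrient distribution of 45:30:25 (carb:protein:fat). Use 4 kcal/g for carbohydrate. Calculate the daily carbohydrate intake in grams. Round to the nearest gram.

125 g/day

Carbohydrate energy = 45% × 1112 = 500.4 kcal.
At 4 kcal/g: 500.4 ÷ 4 = 125.1 g.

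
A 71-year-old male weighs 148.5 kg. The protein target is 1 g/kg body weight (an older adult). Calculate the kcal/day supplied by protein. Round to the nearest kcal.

Protein = 1 g/kg × 148.5 kg = 148.5 g/day.
Protein energy = 148.5 g × 4 kcal/g = 594 kcal/day.

594 kcal/day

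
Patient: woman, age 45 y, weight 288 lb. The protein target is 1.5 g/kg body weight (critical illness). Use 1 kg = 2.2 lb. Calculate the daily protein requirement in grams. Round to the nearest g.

Weight in kg = 288 ÷ 2.2 = 130.9091 kg.
Protein = 1.5 g/kg × 130.9091 kg = 196.3636 g/day.

196 g/day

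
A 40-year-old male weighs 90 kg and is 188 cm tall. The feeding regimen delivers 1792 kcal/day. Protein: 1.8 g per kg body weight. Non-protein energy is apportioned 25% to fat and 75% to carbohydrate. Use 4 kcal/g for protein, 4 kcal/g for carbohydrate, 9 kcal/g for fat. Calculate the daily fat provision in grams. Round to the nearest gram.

Protein = 1.8 × 90 = 162 g → 162 × 4 = 648 kcal.
Non-protein calories = 1792 − 648 = 1144 kcal.
Fat: 25% × 1144 = 286 kcal; carbohydrate: 858 kcal.
Fat: 286 kcal ÷ 9 kcal/g = 31.7778 g.

32 g/day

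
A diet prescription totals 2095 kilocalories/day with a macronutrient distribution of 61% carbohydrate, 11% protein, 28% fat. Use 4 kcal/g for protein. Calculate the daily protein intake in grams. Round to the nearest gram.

Protein energy = 11% × 2095 = 230.45 kcal.
At 4 kcal/g: 230.45 ÷ 4 = 57.6125 g.

58 g/day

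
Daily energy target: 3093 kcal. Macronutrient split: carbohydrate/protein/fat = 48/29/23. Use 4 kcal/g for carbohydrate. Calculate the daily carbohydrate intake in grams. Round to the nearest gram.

Carbohydrate energy = 48% × 3093 = 1484.64 kcal.
At 4 kcal/g: 1484.64 ÷ 4 = 371.16 g.

371 g/day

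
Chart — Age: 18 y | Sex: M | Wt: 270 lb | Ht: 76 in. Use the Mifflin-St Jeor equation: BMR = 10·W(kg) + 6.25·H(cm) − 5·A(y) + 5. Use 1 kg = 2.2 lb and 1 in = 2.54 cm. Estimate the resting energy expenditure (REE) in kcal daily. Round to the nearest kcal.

2349 kcal daily

Convert to metric: weight = 270 ÷ 2.2 = 122.7273 kg; height = 76 × 2.54 = 193.04 cm.
Mifflin-St Jeor (male): BMR = 10(122.7273) + 6.25(193.04) − 5(18) + 5 = 1227.2727 + 1206.5 − 90 + 5 = 2348.7727 kcal/day.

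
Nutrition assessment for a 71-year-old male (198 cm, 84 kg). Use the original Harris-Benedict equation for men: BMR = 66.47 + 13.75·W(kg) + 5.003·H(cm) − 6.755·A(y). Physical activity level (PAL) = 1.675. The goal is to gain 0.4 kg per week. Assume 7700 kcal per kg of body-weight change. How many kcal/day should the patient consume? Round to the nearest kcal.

Harris-Benedict: BMR = 66.47 + 13.75(84) + 5.003(198) − 6.755(71) = 1732.459 kcal/day.
TEE = 1732.459 × 1.675 = 2901.8688 kcal/day.
Required daily surplus = 0.4 × 7700 ÷ 7 = 440 kcal/day.
Target intake = 2901.8688 + 440 = 3341.8688 kcal/day.

3342 kcal/day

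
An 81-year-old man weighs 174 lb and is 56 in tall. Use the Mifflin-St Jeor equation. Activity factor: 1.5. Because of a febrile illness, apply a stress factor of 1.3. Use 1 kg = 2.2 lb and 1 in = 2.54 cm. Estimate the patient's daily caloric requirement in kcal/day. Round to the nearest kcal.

2496 kcal/day

Convert to metric: weight = 174 ÷ 2.2 = 79.0909 kg; height = 56 × 2.54 = 142.24 cm.
Mifflin-St Jeor (male): BMR = 10(79.0909) + 6.25(142.24) − 5(81) + 5 = 790.9091 + 889 − 405 + 5 = 1279.9091 kcal/day.
TEE = BMR × activity factor = 1279.9091 × 1.5 = 1919.8636 kcal/day.
Apply stress factor: 1919.8636 × 1.3 = 2495.8227 kcal/day.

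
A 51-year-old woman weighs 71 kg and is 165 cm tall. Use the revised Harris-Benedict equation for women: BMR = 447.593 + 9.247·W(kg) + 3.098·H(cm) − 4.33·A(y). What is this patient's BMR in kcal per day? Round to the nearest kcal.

1394 kcal per day

Harris-Benedict: BMR = 447.593 + 9.247(71) + 3.098(165) − 4.33(51) = 1394.47 kcal/day.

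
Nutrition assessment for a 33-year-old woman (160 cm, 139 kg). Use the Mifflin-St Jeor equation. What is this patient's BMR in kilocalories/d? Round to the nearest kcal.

Mifflin-St Jeor (female): BMR = 10(139) + 6.25(160) − 5(33) − 161 = 1390 + 1000 − 165 − 161 = 2064 kcal/day.

2064 kilocalories/d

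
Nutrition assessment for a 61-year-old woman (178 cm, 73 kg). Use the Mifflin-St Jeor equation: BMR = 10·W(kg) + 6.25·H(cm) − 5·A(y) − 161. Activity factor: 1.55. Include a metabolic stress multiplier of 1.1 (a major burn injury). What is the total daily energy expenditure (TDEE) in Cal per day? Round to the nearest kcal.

2347 Cal per day

Mifflin-St Jeor (female): BMR = 10(73) + 6.25(178) − 5(61) − 161 = 730 + 1112.5 − 305 − 161 = 1376.5 kcal/day.
TEE = BMR × activity factor = 1376.5 × 1.55 = 2133.575 kcal/day.
Apply stress factor: 2133.575 × 1.1 = 2346.9325 kcal/day.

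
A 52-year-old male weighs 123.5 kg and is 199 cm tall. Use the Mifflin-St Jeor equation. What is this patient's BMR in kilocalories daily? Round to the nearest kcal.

2224 kilocalories daily

Mifflin-St Jeor (male): BMR = 10(123.5) + 6.25(199) − 5(52) + 5 = 1235 + 1243.75 − 260 + 5 = 2223.75 kcal/day.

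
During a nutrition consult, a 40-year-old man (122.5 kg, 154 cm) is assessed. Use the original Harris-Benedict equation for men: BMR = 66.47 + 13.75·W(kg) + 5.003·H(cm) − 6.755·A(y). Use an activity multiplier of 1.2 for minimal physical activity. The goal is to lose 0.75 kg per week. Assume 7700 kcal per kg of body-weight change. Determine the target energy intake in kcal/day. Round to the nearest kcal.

1876 kcal/day

Harris-Benedict: BMR = 66.47 + 13.75(122.5) + 5.003(154) − 6.755(40) = 2251.107 kcal/day.
TEE = 2251.107 × 1.2 = 2701.3284 kcal/day.
Required daily deficit = 0.75 × 7700 ÷ 7 = 825 kcal/day.
Target intake = 2701.3284 − 825 = 1876.3284 kcal/day.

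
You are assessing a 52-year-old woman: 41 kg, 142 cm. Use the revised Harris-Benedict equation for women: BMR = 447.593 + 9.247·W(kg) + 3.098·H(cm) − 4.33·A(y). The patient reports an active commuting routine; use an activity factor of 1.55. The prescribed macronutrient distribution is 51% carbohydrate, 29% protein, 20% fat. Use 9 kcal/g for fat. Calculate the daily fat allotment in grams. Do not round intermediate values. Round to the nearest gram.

36 g/day

Harris-Benedict: BMR = 447.593 + 9.247(41) + 3.098(142) − 4.33(52) = 1041.476 kcal/day.
TEE = 1041.476 × 1.55 = 1614.2878 kcal/day.
Fat energy = 20% × 1614.2878 = 322.8576 kcal.
Fat = 322.8576 ÷ 9 kcal/g = 35.8731 g.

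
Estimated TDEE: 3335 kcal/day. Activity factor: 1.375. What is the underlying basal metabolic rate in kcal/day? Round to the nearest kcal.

2425 kcal/day

BMR = TEE ÷ activity factor = 3335 ÷ 1.375 = 2425.4545 kcal/day.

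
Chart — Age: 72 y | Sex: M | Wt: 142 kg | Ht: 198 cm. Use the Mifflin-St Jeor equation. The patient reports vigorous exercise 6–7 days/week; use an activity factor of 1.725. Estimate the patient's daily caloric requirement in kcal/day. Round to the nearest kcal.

Mifflin-St Jeor (male): BMR = 10(142) + 6.25(198) − 5(72) + 5 = 1420 + 1237.5 − 360 + 5 = 2302.5 kcal/day.
TEE = BMR × activity factor = 2302.5 × 1.725 = 3971.8125 kcal/day.

3972 kcal/day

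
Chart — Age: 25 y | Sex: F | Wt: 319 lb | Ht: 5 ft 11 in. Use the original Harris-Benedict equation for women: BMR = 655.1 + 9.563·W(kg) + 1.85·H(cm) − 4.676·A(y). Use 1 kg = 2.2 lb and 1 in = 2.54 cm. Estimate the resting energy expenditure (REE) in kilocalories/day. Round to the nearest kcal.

2258 kilocalories/day

Convert to metric: weight = 319 ÷ 2.2 = 145 kg; height = (5×12 + 11) × 2.54 = 71 × 2.54 = 180.34 cm.
Harris-Benedict: BMR = 655.1 + 9.563(145) + 1.85(180.34) − 4.676(25) = 2258.464 kcal/day.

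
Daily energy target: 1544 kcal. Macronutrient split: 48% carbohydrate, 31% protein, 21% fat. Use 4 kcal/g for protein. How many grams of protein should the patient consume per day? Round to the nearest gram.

120 g/day

Protein energy = 31% × 1544 = 478.64 kcal.
At 4 kcal/g: 478.64 ÷ 4 = 119.66 g.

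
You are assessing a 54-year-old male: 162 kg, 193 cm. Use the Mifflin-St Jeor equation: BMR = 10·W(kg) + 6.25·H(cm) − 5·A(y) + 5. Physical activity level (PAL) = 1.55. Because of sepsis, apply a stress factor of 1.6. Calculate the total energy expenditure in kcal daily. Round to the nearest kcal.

Mifflin-St Jeor (male): BMR = 10(162) + 6.25(193) − 5(54) + 5 = 1620 + 1206.25 − 270 + 5 = 2561.25 kcal/day.
TEE = BMR × activity factor = 2561.25 × 1.55 = 3969.9375 kcal/day.
Apply stress factor: 3969.9375 × 1.6 = 6351.9 kcal/day.

6352 kcal daily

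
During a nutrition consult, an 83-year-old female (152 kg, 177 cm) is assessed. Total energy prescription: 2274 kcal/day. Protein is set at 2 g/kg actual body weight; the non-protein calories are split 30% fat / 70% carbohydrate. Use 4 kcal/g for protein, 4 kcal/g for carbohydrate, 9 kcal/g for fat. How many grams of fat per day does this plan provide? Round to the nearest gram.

35 g/day

Protein = 2 × 152 = 304 g → 304 × 4 = 1216 kcal.
Non-protein calories = 2274 − 1216 = 1058 kcal.
Fat: 30% × 1058 = 317.4 kcal; carbohydrate: 740.6 kcal.
Fat: 317.4 kcal ÷ 9 kcal/g = 35.2667 g.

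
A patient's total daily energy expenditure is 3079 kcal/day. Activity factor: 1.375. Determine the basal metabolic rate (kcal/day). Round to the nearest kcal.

BMR = TEE ÷ activity factor = 3079 ÷ 1.375 = 2239.2727 kcal/day.

2239 kcal/day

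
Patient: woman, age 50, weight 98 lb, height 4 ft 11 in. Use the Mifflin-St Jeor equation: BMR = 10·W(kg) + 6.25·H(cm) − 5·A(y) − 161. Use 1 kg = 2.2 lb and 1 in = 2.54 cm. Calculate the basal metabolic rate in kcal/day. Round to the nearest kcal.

971 kcal/day

Convert to metric: weight = 98 ÷ 2.2 = 44.5455 kg; height = (4×12 + 11) × 2.54 = 59 × 2.54 = 149.86 cm.
Mifflin-St Jeor (female): BMR = 10(44.5455) + 6.25(149.86) − 5(50) − 161 = 445.4545 + 936.625 − 250 − 161 = 971.0795 kcal/day.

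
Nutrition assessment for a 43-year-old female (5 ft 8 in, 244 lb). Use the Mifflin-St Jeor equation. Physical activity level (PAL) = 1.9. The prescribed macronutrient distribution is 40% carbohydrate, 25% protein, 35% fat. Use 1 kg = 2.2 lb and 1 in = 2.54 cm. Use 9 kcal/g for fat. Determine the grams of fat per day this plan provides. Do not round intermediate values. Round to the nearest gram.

Convert to metric: weight = 244 ÷ 2.2 = 110.9091 kg; height = (5×12 + 8) × 2.54 = 68 × 2.54 = 172.72 cm.
Mifflin-St Jeor (female): BMR = 10(110.9091) + 6.25(172.72) − 5(43) − 161 = 1109.0909 + 1079.5 − 215 − 161 = 1812.5909 kcal/day.
TEE = 1812.5909 × 1.9 = 3443.9227 kcal/day.
Fat energy = 35% × 3443.9227 = 1205.373 kcal.
Fat = 1205.373 ÷ 9 kcal/g = 133.9303 g.

134 g/day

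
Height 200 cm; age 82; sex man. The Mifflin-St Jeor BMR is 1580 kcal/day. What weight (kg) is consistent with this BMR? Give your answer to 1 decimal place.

1580 = 10·W + 6.25(200) − 5(82) + 5
10·W = 1580 − 845 = 735, so W = 73.5 kg.

73.5 kg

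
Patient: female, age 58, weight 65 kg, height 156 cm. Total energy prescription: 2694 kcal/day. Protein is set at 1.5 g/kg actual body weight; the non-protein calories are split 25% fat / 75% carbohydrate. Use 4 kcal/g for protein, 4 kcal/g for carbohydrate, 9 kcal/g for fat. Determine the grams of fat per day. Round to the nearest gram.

Protein = 1.5 × 65 = 97.5 g → 97.5 × 4 = 390 kcal.
Non-protein calories = 2694 − 390 = 2304 kcal.
Fat: 25% × 2304 = 576 kcal; carbohydrate: 1728 kcal.
Fat: 576 kcal ÷ 9 kcal/g = 64 g.

64 g/day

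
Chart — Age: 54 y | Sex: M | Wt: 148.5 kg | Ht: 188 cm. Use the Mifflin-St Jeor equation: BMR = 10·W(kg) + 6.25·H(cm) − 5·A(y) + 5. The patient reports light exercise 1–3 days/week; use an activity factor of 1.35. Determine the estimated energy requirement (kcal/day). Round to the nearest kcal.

3233 kcal/day

Mifflin-St Jeor (male): BMR = 10(148.5) + 6.25(188) − 5(54) + 5 = 1485 + 1175 − 270 + 5 = 2395 kcal/day.
TEE = BMR × activity factor = 2395 × 1.35 = 3233.25 kcal/day.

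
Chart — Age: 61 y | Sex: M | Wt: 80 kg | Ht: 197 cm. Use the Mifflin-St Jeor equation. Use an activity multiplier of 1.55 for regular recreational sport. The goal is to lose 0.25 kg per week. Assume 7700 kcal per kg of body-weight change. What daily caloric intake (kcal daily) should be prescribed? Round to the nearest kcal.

Mifflin-St Jeor (male): BMR = 10(80) + 6.25(197) − 5(61) + 5 = 800 + 1231.25 − 305 + 5 = 1731.25 kcal/day.
TEE = 1731.25 × 1.55 = 2683.4375 kcal/day.
Required daily deficit = 0.25 × 7700 ÷ 7 = 275 kcal/day.
Target intake = 2683.4375 − 275 = 2408.4375 kcal/day.

2408 kcal daily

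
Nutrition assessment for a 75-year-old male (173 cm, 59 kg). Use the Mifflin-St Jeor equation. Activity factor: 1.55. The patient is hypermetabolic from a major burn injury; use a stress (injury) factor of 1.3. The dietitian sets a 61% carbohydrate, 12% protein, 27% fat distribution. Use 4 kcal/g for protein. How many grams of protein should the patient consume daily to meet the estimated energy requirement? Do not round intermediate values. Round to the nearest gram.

Mifflin-St Jeor (male): BMR = 10(59) + 6.25(173) − 5(75) + 5 = 590 + 1081.25 − 375 + 5 = 1301.25 kcal/day.
TEE = 1301.25 × 1.55 = 2016.9375 kcal/day.
With stress factor 1.3: 2016.9375 × 1.3 = 2622.0188 kcal/day.
Protein energy = 12% × 2622.0188 = 314.6423 kcal.
Protein = 314.6423 ÷ 4 kcal/g = 78.6606 g.

79 g/day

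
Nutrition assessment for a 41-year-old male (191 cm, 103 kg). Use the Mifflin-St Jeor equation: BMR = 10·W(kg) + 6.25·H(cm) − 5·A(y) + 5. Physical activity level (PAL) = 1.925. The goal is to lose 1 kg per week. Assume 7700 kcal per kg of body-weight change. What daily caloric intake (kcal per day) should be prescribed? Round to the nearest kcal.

Mifflin-St Jeor (male): BMR = 10(103) + 6.25(191) − 5(41) + 5 = 1030 + 1193.75 − 205 + 5 = 2023.75 kcal/day.
TEE = 2023.75 × 1.925 = 3895.7188 kcal/day.
Required daily deficit = 1 × 7700 ÷ 7 = 1100 kcal/day.
Target intake = 3895.7188 − 1100 = 2795.7188 kcal/day.

2796 kcal per day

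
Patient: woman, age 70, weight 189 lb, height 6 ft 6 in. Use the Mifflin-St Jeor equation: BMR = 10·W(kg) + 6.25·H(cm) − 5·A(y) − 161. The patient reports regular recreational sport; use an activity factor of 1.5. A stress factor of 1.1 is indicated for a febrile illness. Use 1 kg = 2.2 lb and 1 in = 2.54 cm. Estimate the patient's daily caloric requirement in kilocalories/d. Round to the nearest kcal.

2617 kilocalories/d

Convert to metric: weight = 189 ÷ 2.2 = 85.9091 kg; height = (6×12 + 6) × 2.54 = 78 × 2.54 = 198.12 cm.
Mifflin-St Jeor (female): BMR = 10(85.9091) + 6.25(198.12) − 5(70) − 161 = 859.0909 + 1238.25 − 350 − 161 = 1586.3409 kcal/day.
TEE = BMR × activity factor = 1586.3409 × 1.5 = 2379.5114 kcal/day.
Apply stress factor: 2379.5114 × 1.1 = 2617.4625 kcal/day.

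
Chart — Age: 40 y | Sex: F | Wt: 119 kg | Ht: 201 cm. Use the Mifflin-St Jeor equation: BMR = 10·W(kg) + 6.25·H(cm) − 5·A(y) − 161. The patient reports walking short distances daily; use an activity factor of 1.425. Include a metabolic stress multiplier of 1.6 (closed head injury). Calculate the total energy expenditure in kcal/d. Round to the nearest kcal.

4754 kcal/d

Mifflin-St Jeor (female): BMR = 10(119) + 6.25(201) − 5(40) − 161 = 1190 + 1256.25 − 200 − 161 = 2085.25 kcal/day.
TEE = BMR × activity factor = 2085.25 × 1.425 = 2971.4813 kcal/day.
Apply stress factor: 2971.4813 × 1.6 = 4754.37 kcal/day.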